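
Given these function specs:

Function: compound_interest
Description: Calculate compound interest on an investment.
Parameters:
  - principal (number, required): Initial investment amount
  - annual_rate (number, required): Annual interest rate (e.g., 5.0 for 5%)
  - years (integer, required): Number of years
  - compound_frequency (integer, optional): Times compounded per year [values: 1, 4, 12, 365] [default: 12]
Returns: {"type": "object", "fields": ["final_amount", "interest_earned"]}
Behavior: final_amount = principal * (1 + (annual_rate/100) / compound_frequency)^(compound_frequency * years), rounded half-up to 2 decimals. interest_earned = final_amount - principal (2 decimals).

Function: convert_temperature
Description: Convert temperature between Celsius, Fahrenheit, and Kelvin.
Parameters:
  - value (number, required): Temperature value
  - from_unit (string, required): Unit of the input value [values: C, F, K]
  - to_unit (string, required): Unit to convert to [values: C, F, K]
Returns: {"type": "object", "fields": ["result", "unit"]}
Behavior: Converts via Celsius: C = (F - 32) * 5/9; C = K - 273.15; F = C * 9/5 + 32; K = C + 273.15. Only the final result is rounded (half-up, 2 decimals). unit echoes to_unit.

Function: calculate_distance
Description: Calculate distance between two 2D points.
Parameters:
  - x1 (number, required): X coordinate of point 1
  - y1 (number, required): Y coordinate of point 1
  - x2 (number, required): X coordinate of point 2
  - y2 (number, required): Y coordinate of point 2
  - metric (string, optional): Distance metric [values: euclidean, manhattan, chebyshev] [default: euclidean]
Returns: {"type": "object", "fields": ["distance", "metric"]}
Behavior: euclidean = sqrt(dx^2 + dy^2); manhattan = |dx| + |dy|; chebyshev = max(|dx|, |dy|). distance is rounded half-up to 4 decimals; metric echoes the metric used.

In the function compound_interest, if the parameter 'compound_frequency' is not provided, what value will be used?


The compound_interest spec declares:
  - compound_frequency (integer, optional): Times compounded per year [values: 1, 4, 12, 365] [default: 12]
Default:
12


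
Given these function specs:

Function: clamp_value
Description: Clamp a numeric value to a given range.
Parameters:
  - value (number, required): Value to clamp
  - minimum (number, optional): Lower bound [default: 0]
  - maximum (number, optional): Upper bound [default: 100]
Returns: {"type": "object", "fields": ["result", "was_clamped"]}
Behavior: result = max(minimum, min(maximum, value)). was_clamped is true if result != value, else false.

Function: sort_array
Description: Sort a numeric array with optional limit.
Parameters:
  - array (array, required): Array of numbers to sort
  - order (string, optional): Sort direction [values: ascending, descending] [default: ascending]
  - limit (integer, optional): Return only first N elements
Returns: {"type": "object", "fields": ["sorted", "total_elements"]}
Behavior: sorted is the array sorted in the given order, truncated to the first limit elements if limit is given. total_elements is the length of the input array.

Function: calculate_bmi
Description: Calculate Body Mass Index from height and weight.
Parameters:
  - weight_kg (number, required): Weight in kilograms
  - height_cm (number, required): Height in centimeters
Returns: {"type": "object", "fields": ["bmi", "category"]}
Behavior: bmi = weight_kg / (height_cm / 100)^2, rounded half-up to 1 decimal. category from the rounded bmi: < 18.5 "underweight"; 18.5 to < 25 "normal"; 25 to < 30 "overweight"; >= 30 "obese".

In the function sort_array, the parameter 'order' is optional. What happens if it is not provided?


The sort_array spec declares:
  - order (string, optional): Sort direction [values: ascending, descending] [default: ascending]
It defaults to ascending


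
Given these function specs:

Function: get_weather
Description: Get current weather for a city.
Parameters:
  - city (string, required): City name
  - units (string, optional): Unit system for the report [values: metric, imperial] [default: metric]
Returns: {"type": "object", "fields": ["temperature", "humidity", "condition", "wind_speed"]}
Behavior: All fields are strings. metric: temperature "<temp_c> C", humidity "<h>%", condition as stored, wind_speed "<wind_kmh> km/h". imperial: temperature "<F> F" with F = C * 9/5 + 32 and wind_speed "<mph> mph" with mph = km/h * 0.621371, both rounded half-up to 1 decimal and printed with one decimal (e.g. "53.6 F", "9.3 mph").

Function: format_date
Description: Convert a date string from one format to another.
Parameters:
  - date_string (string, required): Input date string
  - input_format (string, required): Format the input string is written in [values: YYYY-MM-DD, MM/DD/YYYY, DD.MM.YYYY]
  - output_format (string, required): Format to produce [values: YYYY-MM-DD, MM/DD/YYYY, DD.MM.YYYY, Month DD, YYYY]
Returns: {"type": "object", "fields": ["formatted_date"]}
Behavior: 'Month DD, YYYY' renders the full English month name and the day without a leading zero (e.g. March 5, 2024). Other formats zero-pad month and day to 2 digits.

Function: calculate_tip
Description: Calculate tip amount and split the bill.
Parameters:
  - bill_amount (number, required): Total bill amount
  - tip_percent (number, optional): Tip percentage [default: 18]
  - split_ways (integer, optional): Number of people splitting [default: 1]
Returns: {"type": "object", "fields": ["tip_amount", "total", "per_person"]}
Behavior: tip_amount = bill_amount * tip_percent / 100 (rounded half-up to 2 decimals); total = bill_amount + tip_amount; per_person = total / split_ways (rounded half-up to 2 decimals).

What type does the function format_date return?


The format_date spec declares Returns: {"type": "object", "fields": ["formatted_date"]}
Type:
object


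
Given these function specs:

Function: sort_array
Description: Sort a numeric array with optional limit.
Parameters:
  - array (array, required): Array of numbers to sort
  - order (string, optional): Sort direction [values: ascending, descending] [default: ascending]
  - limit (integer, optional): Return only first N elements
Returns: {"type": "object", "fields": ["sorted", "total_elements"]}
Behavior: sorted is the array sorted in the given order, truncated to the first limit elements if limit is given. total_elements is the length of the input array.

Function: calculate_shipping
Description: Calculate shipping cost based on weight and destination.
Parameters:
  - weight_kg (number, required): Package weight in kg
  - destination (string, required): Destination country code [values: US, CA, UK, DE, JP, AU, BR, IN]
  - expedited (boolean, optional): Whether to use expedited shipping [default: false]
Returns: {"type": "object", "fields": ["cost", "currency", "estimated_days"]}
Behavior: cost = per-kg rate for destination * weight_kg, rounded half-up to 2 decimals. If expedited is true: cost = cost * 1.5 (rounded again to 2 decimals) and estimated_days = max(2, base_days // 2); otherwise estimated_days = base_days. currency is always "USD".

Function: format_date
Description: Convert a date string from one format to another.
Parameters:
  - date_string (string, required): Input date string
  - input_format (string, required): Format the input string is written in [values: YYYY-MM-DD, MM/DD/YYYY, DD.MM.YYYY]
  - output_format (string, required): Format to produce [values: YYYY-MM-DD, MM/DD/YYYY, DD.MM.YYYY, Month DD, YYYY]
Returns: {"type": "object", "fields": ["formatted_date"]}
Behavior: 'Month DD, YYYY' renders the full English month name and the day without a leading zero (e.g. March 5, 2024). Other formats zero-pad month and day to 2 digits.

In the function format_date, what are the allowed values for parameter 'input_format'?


The format_date spec declares:
  - input_format (string, required): Format the input string is written in [values: YYYY-MM-DD, MM/DD/YYYY, DD.MM.YYYY]
Allowed values:
YYYY-MM-DD, MM/DD/YYYY, DD.MM.YYYY


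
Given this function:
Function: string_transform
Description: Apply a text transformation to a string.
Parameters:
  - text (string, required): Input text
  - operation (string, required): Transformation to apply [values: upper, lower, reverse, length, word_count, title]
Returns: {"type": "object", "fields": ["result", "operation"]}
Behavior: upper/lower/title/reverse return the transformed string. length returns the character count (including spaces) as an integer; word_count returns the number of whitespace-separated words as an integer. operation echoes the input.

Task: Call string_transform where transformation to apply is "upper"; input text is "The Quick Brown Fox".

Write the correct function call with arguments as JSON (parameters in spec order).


Mapping each described value to its parameter name:
  'Transformation to apply' -> operation = "upper"
  'Input text' -> text = "The Quick Brown Fox"
string_transform({"text": "The Quick Brown Fox", "operation": "upper"})


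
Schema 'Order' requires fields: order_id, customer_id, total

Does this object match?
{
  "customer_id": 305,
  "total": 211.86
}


Checking required fields...
Missing: order_id
Invalid - missing required field 'order_id'


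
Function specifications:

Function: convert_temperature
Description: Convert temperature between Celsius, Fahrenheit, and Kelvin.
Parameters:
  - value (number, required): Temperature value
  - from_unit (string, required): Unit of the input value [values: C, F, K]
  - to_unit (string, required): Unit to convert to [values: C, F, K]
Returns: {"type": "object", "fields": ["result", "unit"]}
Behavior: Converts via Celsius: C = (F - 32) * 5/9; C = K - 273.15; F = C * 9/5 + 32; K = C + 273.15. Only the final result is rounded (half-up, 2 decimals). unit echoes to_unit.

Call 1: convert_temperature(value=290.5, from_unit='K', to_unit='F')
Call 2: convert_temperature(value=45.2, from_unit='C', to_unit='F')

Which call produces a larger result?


Call 1:
  To C: 290.5 - 273.15 = 17.35
  To F: 17.35 * 9/5 + 32 = 63.23
  Round to 2 decimals: 63.23
  -> 63.23 F
Call 2:
  Input already in C: 45.2
  To F: 45.2 * 9/5 + 32 = 113.36
  Round to 2 decimals: 113.36
  -> 113.36 F
Call 2 (113.36 F)


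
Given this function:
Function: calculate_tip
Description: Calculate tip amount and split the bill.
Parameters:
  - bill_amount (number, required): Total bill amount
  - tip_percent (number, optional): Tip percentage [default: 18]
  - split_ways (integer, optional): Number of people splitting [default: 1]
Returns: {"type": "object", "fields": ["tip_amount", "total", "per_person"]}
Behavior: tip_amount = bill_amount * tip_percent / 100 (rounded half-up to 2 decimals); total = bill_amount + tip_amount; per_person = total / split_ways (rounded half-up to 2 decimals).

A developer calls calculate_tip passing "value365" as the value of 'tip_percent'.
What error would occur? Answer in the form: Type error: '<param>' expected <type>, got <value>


Spec: 'tip_percent' is declared as number; "value365" is a string.
Type error: 'tip_percent' expected number, got "value365"


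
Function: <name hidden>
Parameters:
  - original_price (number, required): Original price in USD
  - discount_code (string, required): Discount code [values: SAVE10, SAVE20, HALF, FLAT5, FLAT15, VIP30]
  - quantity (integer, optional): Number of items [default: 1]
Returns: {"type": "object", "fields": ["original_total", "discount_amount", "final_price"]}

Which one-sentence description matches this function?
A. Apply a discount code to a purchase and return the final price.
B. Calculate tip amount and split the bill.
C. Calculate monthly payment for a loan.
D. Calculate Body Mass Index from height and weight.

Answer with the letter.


Parameters original_price, discount_code, quantity and return ["original_total", "discount_amount", "final_price"] fit: Apply a discount code to a purchase and return the final price.
A


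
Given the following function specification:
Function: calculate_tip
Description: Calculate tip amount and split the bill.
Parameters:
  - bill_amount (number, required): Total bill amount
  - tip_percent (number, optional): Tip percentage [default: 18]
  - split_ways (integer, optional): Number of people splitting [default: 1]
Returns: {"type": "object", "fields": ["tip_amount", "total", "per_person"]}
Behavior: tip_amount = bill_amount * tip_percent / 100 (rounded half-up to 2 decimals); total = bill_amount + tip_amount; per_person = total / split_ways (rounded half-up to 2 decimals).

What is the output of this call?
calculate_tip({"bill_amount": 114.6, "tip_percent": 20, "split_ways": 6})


tip_amount = 114.6 * 20/100 = 22.92 -> 22.92
total = 114.6 + 22.92 = 137.52
per_person = 137.52 / 6 = 22.92 -> 22.92
Output:
{"tip_amount": 22.92, "total": 137.52, "per_person": 22.92}


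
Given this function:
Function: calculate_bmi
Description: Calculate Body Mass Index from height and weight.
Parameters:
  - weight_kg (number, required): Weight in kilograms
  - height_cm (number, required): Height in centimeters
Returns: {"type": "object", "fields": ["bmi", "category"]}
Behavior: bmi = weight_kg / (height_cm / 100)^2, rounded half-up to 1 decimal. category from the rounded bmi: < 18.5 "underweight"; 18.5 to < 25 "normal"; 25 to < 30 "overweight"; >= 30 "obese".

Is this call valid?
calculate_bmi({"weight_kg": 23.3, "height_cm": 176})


Checking all required parameters present and types match... All valid.
Valid


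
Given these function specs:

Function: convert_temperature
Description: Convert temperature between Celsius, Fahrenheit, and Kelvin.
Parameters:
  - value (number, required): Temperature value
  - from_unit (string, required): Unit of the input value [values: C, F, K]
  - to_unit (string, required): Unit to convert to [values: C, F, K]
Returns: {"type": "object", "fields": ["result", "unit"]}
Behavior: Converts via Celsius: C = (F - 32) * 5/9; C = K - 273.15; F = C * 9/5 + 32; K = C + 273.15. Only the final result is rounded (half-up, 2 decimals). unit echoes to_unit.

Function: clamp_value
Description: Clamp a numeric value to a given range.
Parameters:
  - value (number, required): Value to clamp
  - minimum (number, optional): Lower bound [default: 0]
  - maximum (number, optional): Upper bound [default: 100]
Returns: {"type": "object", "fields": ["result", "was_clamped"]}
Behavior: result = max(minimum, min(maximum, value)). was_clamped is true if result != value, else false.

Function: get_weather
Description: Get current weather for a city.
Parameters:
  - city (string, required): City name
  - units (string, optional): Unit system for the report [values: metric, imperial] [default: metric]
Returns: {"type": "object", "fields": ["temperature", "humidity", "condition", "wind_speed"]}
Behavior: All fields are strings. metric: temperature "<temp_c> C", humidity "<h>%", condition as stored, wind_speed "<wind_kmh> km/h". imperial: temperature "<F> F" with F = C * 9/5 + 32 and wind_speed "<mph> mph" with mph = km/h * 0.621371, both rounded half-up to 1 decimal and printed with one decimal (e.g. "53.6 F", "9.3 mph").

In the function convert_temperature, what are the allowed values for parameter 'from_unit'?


The convert_temperature spec declares:
  - from_unit (string, required): Unit of the input value [values: C, F, K]
Allowed values:
C, F, K


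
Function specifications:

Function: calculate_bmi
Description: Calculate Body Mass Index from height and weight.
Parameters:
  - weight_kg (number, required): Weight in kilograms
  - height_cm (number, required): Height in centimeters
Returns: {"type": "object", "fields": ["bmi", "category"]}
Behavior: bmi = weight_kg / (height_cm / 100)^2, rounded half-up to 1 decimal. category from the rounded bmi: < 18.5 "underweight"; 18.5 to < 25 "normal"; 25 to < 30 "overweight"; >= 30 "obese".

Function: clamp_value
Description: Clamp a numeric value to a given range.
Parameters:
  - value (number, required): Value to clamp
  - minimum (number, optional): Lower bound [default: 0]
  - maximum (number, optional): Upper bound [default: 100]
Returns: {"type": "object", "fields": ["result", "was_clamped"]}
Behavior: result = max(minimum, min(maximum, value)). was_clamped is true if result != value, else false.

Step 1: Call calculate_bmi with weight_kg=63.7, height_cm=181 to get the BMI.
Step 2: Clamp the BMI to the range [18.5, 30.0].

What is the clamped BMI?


Step 1: calculate_bmi(weight_kg=63.7, height_cm=181)
  height_m = 181 / 100 = 1.81
  bmi = 63.7 / 1.81^2 = 63.7 / 3.2761 = 19.443851 -> 19.4
  18.5 <= 19.4 < 25 -> normal
  -> bmi = 19.4
Step 2: clamp_value(value=19.4, minimum=18.5, maximum=30.0)
  result = max(18.5, min(30.0, 19.4)) = max(18.5, 19.4) = 19.4
  was_clamped = (19.4 != 19.4) = false
  -> result = 19.4
19.4


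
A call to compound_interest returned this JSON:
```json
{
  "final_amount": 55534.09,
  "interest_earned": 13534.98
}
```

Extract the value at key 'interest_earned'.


13534.98


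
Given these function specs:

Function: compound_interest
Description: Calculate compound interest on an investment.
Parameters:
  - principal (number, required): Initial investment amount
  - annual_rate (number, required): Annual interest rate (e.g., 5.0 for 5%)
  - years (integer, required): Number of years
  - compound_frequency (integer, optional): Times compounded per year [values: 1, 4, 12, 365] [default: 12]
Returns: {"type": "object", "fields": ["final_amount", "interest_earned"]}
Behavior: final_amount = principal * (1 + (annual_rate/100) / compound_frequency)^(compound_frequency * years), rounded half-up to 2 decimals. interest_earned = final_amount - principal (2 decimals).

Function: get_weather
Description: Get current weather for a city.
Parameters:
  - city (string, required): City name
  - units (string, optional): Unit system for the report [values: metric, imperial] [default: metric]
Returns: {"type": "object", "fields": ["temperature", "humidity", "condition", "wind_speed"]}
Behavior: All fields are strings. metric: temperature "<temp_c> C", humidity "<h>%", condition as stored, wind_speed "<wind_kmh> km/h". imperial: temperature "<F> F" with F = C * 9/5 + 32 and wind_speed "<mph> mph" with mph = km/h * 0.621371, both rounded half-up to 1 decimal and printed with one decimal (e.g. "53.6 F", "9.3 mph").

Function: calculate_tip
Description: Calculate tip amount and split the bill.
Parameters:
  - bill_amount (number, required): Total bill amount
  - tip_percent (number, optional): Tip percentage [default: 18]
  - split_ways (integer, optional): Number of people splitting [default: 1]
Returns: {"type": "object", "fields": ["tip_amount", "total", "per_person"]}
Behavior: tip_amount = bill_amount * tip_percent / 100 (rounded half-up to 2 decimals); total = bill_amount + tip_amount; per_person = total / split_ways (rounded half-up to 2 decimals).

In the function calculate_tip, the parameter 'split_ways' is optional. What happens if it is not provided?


The calculate_tip spec declares:
  - split_ways (integer, optional): Number of people splitting [default: 1]
It defaults to 1


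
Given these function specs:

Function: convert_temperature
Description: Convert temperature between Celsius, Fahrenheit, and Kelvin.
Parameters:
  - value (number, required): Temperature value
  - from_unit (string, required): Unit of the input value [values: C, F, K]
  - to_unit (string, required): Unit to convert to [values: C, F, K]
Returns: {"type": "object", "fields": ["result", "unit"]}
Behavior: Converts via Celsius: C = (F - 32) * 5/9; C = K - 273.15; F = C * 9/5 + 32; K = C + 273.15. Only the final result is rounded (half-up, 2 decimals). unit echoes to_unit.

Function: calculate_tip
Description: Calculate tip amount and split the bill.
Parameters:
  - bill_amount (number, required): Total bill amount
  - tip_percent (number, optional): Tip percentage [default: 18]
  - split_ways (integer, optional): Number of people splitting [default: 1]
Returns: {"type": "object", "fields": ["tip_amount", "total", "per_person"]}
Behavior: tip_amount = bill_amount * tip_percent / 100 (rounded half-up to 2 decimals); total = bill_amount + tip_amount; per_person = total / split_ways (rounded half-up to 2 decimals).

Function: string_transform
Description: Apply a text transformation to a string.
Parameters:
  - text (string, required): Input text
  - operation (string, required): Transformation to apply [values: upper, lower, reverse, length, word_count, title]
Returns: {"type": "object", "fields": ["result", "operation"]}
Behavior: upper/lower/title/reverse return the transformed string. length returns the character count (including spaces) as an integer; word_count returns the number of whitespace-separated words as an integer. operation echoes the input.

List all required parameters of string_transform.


Parameters of string_transform and their required/optional flag:
  text: required
  operation: required
operation, text


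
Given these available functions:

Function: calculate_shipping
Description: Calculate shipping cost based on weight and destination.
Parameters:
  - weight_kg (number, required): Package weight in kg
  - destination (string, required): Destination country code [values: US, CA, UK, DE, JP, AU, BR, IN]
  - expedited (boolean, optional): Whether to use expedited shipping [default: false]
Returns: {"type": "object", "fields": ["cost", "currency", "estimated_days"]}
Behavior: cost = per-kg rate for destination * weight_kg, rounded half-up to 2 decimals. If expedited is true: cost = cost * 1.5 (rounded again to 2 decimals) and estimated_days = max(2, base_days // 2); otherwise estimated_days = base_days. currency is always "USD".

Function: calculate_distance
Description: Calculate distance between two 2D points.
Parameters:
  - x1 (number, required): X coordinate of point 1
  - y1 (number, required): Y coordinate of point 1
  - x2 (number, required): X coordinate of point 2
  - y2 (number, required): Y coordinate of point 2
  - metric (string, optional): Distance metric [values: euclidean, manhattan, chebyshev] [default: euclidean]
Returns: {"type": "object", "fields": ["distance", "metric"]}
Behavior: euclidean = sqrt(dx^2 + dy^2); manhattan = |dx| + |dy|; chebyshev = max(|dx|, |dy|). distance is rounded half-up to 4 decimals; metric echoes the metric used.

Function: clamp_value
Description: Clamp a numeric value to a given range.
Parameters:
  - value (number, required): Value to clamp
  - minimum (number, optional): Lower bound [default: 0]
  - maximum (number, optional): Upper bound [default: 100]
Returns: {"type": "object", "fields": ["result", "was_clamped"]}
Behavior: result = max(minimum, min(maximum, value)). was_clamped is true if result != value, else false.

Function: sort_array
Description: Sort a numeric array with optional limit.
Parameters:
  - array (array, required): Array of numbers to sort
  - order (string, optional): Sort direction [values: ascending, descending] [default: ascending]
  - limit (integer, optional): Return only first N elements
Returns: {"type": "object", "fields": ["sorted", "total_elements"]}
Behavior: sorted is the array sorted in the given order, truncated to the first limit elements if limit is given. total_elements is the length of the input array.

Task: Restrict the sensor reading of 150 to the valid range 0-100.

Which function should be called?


The task needs a function whose description is: Clamp a numeric value to a given range.
clamp_value


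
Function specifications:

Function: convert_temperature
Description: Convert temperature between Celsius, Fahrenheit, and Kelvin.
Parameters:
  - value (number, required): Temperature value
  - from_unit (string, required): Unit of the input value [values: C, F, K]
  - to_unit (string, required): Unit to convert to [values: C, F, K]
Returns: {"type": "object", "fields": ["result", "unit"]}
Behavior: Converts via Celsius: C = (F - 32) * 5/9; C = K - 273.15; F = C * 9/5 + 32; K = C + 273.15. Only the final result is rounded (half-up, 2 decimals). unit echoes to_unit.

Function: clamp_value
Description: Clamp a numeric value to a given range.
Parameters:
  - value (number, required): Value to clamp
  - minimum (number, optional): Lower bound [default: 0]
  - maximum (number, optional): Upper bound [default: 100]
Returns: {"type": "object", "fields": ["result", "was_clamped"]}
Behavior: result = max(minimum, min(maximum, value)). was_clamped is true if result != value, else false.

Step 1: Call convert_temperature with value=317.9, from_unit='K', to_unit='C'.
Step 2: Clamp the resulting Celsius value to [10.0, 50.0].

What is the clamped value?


Step 1: convert_temperature(value=317.9, from_unit=K, to_unit=C)
  To C: 317.9 - 273.15 = 44.75
  Target is C: 44.75
  Round to 2 decimals: 44.75
  -> result = 44.75 C
Step 2: clamp_value(value=44.75, minimum=10.0, maximum=50.0)
  result = max(10.0, min(50.0, 44.75)) = max(10.0, 44.75) = 44.75
  was_clamped = (44.75 != 44.75) = false
  -> result = 44.75
44.75


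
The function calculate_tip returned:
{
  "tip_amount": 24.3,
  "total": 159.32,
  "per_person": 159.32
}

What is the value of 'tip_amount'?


24.3


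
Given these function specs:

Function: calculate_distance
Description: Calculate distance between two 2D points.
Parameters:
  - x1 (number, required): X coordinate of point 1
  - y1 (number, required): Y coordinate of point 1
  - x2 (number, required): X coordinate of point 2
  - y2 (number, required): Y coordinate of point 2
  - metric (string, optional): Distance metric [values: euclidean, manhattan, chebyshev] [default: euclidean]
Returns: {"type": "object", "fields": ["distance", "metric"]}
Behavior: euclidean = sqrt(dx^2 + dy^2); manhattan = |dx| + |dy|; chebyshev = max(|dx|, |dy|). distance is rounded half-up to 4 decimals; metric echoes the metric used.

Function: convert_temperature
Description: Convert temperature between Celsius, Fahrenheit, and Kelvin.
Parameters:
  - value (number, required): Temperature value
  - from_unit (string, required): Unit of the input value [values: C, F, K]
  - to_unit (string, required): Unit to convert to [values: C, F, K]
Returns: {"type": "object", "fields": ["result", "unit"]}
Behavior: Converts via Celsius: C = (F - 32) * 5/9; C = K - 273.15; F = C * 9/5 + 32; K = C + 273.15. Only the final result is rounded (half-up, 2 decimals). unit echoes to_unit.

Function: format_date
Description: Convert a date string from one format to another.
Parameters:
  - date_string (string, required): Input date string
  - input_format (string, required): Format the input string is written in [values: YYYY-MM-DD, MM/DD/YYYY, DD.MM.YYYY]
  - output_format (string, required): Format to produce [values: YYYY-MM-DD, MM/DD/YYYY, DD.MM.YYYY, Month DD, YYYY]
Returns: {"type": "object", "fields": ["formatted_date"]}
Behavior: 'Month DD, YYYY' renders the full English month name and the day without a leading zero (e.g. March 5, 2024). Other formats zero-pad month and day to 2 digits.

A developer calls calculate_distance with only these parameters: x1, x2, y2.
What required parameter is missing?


Required parameters: x1, y1, x2, y2
Provided: x1, x2, y2
Missing: y1
y1


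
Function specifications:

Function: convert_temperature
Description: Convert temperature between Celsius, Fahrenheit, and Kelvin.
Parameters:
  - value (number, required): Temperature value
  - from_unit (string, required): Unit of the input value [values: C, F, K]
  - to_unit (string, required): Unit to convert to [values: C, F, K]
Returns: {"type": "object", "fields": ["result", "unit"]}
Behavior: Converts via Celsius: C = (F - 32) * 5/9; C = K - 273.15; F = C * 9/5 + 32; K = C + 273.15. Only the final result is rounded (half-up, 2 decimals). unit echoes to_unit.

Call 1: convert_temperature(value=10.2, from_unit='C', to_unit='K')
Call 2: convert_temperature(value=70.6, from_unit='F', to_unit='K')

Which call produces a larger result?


Call 1:
  Input already in C: 10.2
  To K: 10.2 + 273.15 = 283.35
  Round to 2 decimals: 283.35
  -> 283.35 K
Call 2:
  To C: (70.6 - 32) * 5/9 = 21.444444
  To K: 21.444444 + 273.15 = 294.594444
  Round to 2 decimals: 294.59
  -> 294.59 K
Call 2 (294.59 K)


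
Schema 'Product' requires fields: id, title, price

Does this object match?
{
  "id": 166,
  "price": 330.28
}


Checking required fields...
Missing: title
Invalid - missing required field 'title'


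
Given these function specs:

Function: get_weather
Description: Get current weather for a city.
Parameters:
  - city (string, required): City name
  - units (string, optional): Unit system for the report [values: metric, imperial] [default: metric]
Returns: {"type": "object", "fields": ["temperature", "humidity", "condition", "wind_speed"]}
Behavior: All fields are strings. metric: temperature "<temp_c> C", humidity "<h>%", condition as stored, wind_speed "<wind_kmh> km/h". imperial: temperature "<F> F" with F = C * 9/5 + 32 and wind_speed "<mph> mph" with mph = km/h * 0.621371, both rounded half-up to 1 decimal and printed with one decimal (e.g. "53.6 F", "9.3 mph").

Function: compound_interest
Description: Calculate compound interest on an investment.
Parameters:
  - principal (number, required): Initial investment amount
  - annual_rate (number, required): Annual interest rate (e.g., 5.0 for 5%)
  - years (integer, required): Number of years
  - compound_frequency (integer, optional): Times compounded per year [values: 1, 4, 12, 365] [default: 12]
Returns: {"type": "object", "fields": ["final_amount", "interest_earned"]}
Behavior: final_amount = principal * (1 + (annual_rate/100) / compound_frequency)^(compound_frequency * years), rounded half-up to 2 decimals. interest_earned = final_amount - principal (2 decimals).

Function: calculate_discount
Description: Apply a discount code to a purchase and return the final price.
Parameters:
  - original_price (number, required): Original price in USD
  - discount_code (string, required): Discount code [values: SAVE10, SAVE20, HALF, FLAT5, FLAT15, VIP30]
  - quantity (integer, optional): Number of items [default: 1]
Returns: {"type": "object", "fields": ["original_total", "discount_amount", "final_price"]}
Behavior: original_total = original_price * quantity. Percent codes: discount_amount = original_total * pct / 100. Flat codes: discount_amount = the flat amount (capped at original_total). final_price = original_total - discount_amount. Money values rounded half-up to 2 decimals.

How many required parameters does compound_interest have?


Parameters of compound_interest: principal (required), annual_rate (required), years (required), compound_frequency (optional)
Required count:
3


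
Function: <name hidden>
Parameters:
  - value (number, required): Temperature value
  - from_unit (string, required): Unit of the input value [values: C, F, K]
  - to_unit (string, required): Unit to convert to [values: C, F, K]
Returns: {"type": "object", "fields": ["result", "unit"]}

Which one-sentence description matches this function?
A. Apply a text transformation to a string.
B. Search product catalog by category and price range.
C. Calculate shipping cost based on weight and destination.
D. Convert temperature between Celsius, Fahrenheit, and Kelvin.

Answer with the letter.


Parameters value, from_unit, to_unit and return ["result", "unit"] fit: Convert temperature between Celsius, Fahrenheit, and Kelvin.
D


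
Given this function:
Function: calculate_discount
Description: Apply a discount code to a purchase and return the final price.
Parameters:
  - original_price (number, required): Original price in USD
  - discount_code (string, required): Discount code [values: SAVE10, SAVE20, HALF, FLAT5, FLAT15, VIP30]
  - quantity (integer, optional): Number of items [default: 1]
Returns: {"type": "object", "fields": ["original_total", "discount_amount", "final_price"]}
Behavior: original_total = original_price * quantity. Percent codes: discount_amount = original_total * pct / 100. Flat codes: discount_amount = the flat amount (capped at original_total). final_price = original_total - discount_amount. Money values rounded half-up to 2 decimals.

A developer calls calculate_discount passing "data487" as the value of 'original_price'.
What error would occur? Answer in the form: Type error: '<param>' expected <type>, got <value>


Spec: 'original_price' is declared as number; "data487" is a string.
Type error: 'original_price' expected number, got "data487"


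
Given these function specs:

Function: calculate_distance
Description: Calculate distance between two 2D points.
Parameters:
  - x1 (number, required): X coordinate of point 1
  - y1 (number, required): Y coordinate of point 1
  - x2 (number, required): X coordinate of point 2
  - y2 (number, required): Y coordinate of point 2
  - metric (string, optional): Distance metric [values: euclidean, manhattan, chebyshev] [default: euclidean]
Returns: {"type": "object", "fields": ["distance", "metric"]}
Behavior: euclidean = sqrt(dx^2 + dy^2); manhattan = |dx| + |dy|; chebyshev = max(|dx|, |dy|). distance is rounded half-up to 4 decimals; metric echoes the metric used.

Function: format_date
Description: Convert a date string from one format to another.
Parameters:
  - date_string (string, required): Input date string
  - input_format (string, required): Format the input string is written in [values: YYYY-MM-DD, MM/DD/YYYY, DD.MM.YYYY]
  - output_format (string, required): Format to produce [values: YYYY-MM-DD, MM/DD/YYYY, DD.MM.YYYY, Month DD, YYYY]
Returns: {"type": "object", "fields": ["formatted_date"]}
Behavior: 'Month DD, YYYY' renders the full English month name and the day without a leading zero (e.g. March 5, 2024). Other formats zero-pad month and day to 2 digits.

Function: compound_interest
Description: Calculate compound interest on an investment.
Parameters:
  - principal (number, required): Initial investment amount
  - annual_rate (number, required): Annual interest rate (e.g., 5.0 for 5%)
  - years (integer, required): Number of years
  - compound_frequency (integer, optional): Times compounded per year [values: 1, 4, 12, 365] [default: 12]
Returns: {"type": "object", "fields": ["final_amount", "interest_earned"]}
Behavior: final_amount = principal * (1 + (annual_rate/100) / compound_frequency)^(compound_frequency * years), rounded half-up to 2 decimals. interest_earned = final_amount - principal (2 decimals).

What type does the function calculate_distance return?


The calculate_distance spec declares Returns: {"type": "object", "fields": ["distance", "metric"]}
Type:
object


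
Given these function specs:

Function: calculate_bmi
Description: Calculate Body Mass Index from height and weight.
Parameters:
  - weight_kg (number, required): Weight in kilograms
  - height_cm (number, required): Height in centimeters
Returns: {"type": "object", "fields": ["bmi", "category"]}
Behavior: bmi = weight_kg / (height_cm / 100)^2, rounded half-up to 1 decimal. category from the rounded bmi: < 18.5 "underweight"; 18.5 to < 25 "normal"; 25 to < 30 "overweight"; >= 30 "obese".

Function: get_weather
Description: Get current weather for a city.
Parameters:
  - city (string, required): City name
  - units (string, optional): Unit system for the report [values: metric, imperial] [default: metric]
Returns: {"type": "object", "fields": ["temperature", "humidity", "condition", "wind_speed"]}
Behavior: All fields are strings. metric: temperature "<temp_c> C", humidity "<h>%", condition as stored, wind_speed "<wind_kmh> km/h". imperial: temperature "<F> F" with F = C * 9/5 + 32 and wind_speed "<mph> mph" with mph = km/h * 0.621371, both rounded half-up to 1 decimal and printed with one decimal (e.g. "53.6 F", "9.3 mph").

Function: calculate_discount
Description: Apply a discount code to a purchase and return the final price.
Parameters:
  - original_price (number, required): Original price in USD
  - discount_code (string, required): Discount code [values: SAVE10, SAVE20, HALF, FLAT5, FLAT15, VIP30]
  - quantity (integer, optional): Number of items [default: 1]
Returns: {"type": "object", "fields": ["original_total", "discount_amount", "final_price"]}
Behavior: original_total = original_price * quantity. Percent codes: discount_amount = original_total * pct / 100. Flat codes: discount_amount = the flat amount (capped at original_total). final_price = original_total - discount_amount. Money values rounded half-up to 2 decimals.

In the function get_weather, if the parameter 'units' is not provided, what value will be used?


The get_weather spec declares:
  - units (string, optional): Unit system for the report [values: metric, imperial] [default: metric]
Default:
metric


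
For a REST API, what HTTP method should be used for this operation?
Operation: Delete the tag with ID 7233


GET = read, POST = create, PUT = update/replace, DELETE = remove
This operation is a removal.
DELETE


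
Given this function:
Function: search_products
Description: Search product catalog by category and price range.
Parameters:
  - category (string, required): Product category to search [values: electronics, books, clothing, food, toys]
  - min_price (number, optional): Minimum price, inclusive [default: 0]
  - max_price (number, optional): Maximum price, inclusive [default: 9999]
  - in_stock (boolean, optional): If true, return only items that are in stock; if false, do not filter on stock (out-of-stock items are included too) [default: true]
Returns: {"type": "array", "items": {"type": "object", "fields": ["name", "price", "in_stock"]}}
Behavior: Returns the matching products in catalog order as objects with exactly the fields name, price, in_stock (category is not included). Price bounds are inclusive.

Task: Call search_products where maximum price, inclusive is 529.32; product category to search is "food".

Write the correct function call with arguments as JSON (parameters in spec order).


Mapping each described value to its parameter name:
  'Maximum price, inclusive' -> max_price = 529.32
  'Product category to search' -> category = "food"
search_products({"category": "food", "max_price": 529.32})


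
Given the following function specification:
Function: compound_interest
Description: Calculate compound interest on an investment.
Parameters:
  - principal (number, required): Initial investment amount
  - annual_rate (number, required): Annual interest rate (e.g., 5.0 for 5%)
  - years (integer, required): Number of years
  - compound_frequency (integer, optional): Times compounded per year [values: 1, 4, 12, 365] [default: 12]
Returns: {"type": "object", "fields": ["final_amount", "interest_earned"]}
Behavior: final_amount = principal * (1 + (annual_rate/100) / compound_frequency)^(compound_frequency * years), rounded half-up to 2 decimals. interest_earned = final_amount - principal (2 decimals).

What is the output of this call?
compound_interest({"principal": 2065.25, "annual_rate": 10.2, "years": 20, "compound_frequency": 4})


rate per period = 10.2/100/4 = 0.0255 (keep full precision); periods = 4 * 20 = 80
(1 + 0.0255)^80 = 7.49640732
final_amount = 2065.25 * 7.49640732 = 15481.955228 -> 15481.96
interest_earned = 15481.96 - 2065.25 = 13416.71
Output:
{"final_amount": 15481.96, "interest_earned": 13416.71}


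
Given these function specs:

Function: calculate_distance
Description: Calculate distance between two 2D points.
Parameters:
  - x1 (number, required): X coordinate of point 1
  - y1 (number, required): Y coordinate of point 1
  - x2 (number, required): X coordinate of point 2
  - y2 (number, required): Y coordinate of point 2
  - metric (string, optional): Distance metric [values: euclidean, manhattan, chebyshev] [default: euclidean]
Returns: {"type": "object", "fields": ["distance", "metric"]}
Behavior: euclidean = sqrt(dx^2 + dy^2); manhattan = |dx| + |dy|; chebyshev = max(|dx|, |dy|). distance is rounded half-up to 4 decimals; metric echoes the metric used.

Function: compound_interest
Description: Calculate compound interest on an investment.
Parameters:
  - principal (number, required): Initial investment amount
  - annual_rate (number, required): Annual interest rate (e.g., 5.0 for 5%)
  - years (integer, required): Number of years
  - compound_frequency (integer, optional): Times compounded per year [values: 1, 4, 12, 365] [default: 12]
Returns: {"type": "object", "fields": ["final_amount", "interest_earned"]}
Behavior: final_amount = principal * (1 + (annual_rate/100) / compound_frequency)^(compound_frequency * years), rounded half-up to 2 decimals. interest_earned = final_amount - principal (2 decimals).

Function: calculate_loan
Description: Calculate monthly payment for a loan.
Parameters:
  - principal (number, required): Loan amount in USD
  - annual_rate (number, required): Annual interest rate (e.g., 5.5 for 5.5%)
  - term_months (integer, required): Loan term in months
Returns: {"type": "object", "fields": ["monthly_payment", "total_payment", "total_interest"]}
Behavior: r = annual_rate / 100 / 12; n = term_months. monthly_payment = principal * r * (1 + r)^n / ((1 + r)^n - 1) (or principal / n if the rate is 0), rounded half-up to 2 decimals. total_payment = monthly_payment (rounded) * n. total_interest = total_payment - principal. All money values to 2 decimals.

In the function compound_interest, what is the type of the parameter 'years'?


The compound_interest spec declares:
  - years (integer, required): Number of years
Type:
integer
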